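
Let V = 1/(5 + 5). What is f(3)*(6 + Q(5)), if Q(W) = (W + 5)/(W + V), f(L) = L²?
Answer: 1218/17 ≈ 71.647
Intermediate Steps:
V = ⅒ (V = 1/10 = ⅒ ≈ 0.10000)
Q(W) = (5 + W)/(⅒ + W) (Q(W) = (W + 5)/(W + ⅒) = (5 + W)/(⅒ + W))
f(3)*(6 + Q(5)) = 3²*(6 + 10*(5 + 5)/(1 + 10*5)) = 9*(6 + 10*10/(1 + 50)) = 9*(6 + 10*10/51) = 9*(6 + 10*(1/51)*10) = 9*(6 + 100/51) = 9*(406/51) = 1218/17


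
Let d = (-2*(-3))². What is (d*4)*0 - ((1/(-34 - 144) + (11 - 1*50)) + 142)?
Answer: -18333/178 ≈ -102.99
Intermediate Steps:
d = 36 (d = 6² = 36)
(d*4)*0 - ((1/(-34 - 144) + (11 - 1*50)) + 142) = (36*4)*0 - ((1/(-34 - 144) + (11 - 1*50)) + 142) = 144*0 - ((1/(-178) + (11 - 50)) + 142) = 0 - ((-1/178 - 39) + 142) = 0 - (-6943/178 + 142) = 0 - 1*18333/178 = 0 - 18333/178 = -18333/178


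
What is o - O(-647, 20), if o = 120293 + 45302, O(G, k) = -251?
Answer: 165846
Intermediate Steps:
o = 165595
o - O(-647, 20) = 165595 - 1*(-251) = 165595 + 251 = 165846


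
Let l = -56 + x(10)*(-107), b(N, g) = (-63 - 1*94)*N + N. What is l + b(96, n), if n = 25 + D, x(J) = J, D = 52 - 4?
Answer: -16102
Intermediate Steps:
D = 48
n = 73 (n = 25 + 48 = 73)
b(N, g) = -156*N (b(N, g) = (-63 - 94)*N + N = -157*N + N = -156*N)
l = -1126 (l = -56 + 10*(-107) = -56 - 1070 = -1126)
l + b(96, n) = -1126 - 156*96 = -1126 - 14976 = -16102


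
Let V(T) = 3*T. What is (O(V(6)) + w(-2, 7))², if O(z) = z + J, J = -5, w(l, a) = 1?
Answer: 196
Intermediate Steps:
O(z) = -5 + z (O(z) = z - 5 = -5 + z)
(O(V(6)) + w(-2, 7))² = ((-5 + 3*6) + 1)² = ((-5 + 18) + 1)² = (13 + 1)² = 14² = 196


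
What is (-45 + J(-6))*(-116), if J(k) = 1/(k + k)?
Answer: 15689/3 ≈ 5229.7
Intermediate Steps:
J(k) = 1/(2*k)
(-45 + J(-6))*(-116) = (-45 + (1/2)/(-6))*(-116) = (-45 + (1/2)*(-1/6))*(-116) = (-45 - 1/12)*(-116) = -541/12*(-116) = 15689/3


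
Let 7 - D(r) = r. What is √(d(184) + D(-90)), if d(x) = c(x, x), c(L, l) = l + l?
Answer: √465 ≈ 21.564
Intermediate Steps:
D(r) = 7 - r
c(L, l) = 2*l
d(x) = 2*x
√(d(184) + D(-90)) = √(2*184 + (7 - 1*(-90))) = √(368 + (7 + 90)) = √(368 + 97) = √465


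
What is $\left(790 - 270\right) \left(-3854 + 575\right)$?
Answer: $-1705080$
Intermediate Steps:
$\left(790 - 270\right) \left(-3854 + 575\right) = 520 \left(-3279\right) = -1705080$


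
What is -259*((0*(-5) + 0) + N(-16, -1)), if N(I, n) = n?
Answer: 259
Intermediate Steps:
-259*((0*(-5) + 0) + N(-16, -1)) = -259*((0*(-5) + 0) - 1) = -259*((0 + 0) - 1) = -259*(0 - 1) = -259*(-1) = 259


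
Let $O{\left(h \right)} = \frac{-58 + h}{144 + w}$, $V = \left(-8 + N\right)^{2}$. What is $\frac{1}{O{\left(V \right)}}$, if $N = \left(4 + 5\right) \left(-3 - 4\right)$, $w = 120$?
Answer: $\frac{8}{151} \approx 0.05298$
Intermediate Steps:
$N = -63$ ($N = 9 \left(-7\right) = -63$)
$V = 5041$ ($V = \left(-8 - 63\right)^{2} = \left(-71\right)^{2} = 5041$)
$O{\left(h \right)} = - \frac{29}{132} + \frac{h}{264}$ ($O{\left(h \right)} = \frac{-58 + h}{144 + 120} = \frac{-58 + h}{264} = \left(-58 + h\right) \frac{1}{264} = - \frac{29}{132} + \frac{h}{264}$)
$\frac{1}{O{\left(V \right)}} = \frac{1}{- \frac{29}{132} + \frac{1}{264} \cdot 5041} = \frac{1}{- \frac{29}{132} + \frac{5041}{264}} = \frac{1}{\frac{151}{8}} = \frac{8}{151}$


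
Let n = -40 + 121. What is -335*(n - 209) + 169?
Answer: 43049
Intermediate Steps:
n = 81
-335*(n - 209) + 169 = -335*(81 - 209) + 169 = -335*(-128) + 169 = 42880 + 169 = 43049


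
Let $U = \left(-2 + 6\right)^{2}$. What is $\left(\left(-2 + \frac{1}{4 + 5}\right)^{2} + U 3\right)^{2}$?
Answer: $\frac{17447329}{6561} \approx 2659.3$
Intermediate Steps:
$U = 16$ ($U = 4^{2} = 16$)
$\left(\left(-2 + \frac{1}{4 + 5}\right)^{2} + U 3\right)^{2} = \left(\left(-2 + \frac{1}{4 + 5}\right)^{2} + 16 \cdot 3\right)^{2} = \left(\left(-2 + \frac{1}{9}\right)^{2} + 48\right)^{2} = \left(\left(- \frac{17}{9}\right)^{2} + 48\right)^{2} = \left(\frac{289}{81} + 48\right)^{2} = \left(\frac{4177}{81}\right)^{2} = \frac{17447329}{6561}$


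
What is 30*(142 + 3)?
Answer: 4350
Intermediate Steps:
30*(142 + 3) = 30*145 = 4350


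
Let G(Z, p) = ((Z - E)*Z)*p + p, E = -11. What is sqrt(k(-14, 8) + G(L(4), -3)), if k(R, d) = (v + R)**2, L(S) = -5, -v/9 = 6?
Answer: sqrt(4711) ≈ 68.637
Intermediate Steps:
v = -54 (v = -9*6 = -54)
G(Z, p) = p + Z*p*(11 + Z) (G(Z, p) = ((Z - 1*(-11))*Z)*p + p = ((Z + 11)*Z)*p + p = ((11 + Z)*Z)*p + p = (Z*(11 + Z))*p + p = Z*p*(11 + Z) + p = p + Z*p*(11 + Z))
k(R, d) = (-54 + R)**2
sqrt(k(-14, 8) + G(L(4), -3)) = sqrt((-54 - 14)**2 - 3*(1 + (-5)**2 + 11*(-5))) = sqrt((-68)**2 - 3*(1 + 25 - 55)) = sqrt(4624 - 3*(-29)) = sqrt(4624 + 87) = sqrt(4711)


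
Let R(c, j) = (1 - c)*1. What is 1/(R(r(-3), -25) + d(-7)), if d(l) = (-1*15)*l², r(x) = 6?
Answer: -1/740 ≈ -0.0013514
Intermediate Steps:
d(l) = -15*l²
R(c, j) = 1 - c
1/(R(r(-3), -25) + d(-7)) = 1/((1 - 1*6) - 15*(-7)²) = 1/((1 - 6) - 15*49) = 1/(-5 - 735) = 1/(-740) = -1/740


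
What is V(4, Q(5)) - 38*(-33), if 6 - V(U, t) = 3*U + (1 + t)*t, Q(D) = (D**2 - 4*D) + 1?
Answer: 1206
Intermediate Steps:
Q(D) = 1 + D**2 - 4*D
V(U, t) = 6 - 3*U - t*(1 + t) (V(U, t) = 6 - (3*U + (1 + t)*t) = 6 - (3*U + t*(1 + t)) = 6 + (-3*U - t*(1 + t)) = 6 - 3*U - t*(1 + t))
V(4, Q(5)) - 38*(-33) = (6 - (1 + 5**2 - 4*5) - (1 + 5**2 - 4*5)**2 - 3*4) - 38*(-33) = (6 - (1 + 25 - 20) - (1 + 25 - 20)**2 - 12) + 1254 = (6 - 1*6 - 1*6**2 - 12) + 1254 = (6 - 6 - 1*36 - 12) + 1254 = (6 - 6 - 36 - 12) + 1254 = -48 + 1254 = 1206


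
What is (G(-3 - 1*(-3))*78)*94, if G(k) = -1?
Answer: -7332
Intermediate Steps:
(G(-3 - 1*(-3))*78)*94 = -1*78*94 = -78*94 = -7332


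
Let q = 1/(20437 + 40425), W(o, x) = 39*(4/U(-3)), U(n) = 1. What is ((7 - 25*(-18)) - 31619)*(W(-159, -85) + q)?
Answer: -147933383813/30431 ≈ -4.8613e+6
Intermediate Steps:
W(o, x) = 156 (W(o, x) = 39*(4/1) = 39*(4*1) = 39*4 = 156)
q = 1/60862 ≈ 1.6431e-5
((7 - 25*(-18)) - 31619)*(W(-159, -85) + q) = ((7 - 25*(-18)) - 31619)*(156 + 1/60862) = ((7 + 450) - 31619)*(9494473/60862) = (457 - 31619)*(9494473/60862) = -31162*9494473/60862 = -147933383813/30431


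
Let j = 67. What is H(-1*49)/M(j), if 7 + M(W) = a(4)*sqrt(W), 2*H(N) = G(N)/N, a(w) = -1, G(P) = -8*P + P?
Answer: -49/36 + 7*sqrt(67)/36 ≈ 0.23049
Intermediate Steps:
G(P) = -7*P
H(N) = -7/2 (H(N) = ((-7*N)/N)/2 = (1/2)*(-7) = -7/2)
M(W) = -7 - sqrt(W)
H(-1*49)/M(j) = -7/(2*(-7 - sqrt(67)))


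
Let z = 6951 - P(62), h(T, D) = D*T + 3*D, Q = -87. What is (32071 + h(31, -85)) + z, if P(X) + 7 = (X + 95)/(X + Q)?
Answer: 903632/25 ≈ 36145.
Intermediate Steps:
P(X) = -7 + (95 + X)/(-87 + X) (P(X) = -7 + (X + 95)/(X - 87) = -7 + (95 + X)/(-87 + X))
h(T, D) = 3*D + D*T
z = 174107/25 (z = 6951 - 2*(352 - 3*62)/(-87 + 62) = 6951 - 2*(352 - 186)/(-25) = 6951 - 2*(-1)*166/25 = 6951 - 1*(-332/25) = 6951 + 332/25 = 174107/25 ≈ 6964.3)
(32071 + h(31, -85)) + z = (32071 - 85*(3 + 31)) + 174107/25 = (32071 - 85*34) + 174107/25 = (32071 - 2890) + 174107/25 = 29181 + 174107/25 = 903632/25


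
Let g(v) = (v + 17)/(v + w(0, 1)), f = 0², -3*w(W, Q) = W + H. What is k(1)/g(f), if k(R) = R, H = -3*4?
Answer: 4/17 ≈ 0.23529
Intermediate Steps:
H = -12
w(W, Q) = 4 - W/3 (w(W, Q) = -(W - 12)/3 = -(-12 + W)/3 = 4 - W/3)
f = 0
g(v) = (17 + v)/(4 + v) (g(v) = (v + 17)/(v + (4 - ⅓*0)) = (17 + v)/(v + (4 + 0)) = (17 + v)/(v + 4) = (17 + v)/(4 + v))
k(1)/g(f) = 1/((17 + 0)/(4 + 0)) = 1/(17/4) = 1*(4/17) = 4/17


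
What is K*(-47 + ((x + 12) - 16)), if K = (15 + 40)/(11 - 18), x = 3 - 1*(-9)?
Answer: 2145/7 ≈ 306.43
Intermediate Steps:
x = 12 (x = 3 + 9 = 12)
K = -55/7 (K = 55/(-7) = 55*(-1/7) = -55/7 ≈ -7.8571)
K*(-47 + ((x + 12) - 16)) = -55*(-47 + ((12 + 12) - 16))/7 = -55*(-47 + (24 - 16))/7 = -55*(-47 + 8)/7 = -55/7*(-39) = 2145/7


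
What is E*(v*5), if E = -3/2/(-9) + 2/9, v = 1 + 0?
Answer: 35/18 ≈ 1.9444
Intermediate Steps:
v = 1
E = 7/18 (E = -3*½*(-⅑) + 2*(⅑) = -3/2*(-⅑) + 2/9 = ⅙ + 2/9 = 7/18 ≈ 0.38889)
E*(v*5) = 7*(1*5)/18 = (7/18)*5 = 35/18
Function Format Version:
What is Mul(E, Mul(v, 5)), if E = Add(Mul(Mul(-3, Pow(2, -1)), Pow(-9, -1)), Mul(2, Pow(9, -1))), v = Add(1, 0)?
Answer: Rational(35, 18) ≈ 1.9444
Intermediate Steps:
v = 1
E = Rational(7, 18) (E = Add(Mul(Mul(-3, Rational(1, 2)), Rational(-1, 9)), Mul(2, Rational(1, 9))) = Add(Mul(Rational(-3, 2), Rational(-1, 9)), Rational(2, 9)) = Add(Rational(1, 6), Rational(2, 9)) = Rational(7, 18) ≈ 0.38889)
Mul(E, Mul(v, 5)) = Mul(Rational(7, 18), Mul(1, 5)) = Mul(Rational(7, 18), 5) = Rational(35, 18)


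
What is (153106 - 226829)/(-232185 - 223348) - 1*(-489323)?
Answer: 17146372914/35041 ≈ 4.8932e+5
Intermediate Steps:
(153106 - 226829)/(-232185 - 223348) - 1*(-489323) = -73723/(-455533) + 489323 = -73723*(-1/455533) + 489323 = 5671/35041 + 489323 = 17146372914/35041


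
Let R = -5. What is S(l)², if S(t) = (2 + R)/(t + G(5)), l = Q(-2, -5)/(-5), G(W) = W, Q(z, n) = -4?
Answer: 225/841 ≈ 0.26754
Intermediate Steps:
l = ⅘ (l = -4/(-5) = -4*(-⅕) = ⅘ ≈ 0.80000)
S(t) = -3/(5 + t) (S(t) = (2 - 5)/(t + 5) = -3/(5 + t))
S(l)² = (-3/(5 + ⅘))² = (-3/29/5)² = (-3*5/29)² = (-15/29)² = 225/841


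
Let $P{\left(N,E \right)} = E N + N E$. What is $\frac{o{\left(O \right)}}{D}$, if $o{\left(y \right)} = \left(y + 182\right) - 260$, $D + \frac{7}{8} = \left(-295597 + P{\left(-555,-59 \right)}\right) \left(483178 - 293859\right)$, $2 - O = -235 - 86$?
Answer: $- \frac{1960}{348509017071} \approx -5.624 \cdot 10^{-9}$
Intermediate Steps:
$P{\left(N,E \right)} = 2 E N$ ($P{\left(N,E \right)} = E N + E N = 2 E N$)
$O = 323$ ($O = 2 - \left(-235 - 86\right) = 2 - -321 = 2 + 321 = 323$)
$D = - \frac{348509017071}{8}$ ($D = - \frac{7}{8} + \left(-295597 + 2 \left(-59\right) \left(-555\right)\right) \left(483178 - 293859\right) = - \frac{7}{8} + \left(-295597 + 65490\right) 189319 = - \frac{7}{8} - 43563627133 = - \frac{348509017071}{8} \approx -4.3564 \cdot 10^{10}$)
$o{\left(y \right)} = -78 + y$ ($o{\left(y \right)} = \left(182 + y\right) - 260 = -78 + y$)
$\frac{o{\left(O \right)}}{D} = \frac{-78 + 323}{- \frac{348509017071}{8}} = 245 \left(- \frac{8}{348509017071}\right) = - \frac{1960}{348509017071}$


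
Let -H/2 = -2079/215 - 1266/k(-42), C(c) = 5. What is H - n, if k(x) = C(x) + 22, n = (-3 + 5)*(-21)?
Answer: 300152/1935 ≈ 155.12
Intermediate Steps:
n = -42 (n = 2*(-21) = -42)
k(x) = 27 (k(x) = 5 + 22 = 27)
H = 218882/1935 (H = -2*(-2079/215 - 1266/27) = -2*(-2079*1/215 - 1266*1/27) = -2*(-2079/215 - 422/9) = -2*(-109441/1935) = 218882/1935 ≈ 113.12)
H - n = 218882/1935 - 1*(-42) = 218882/1935 + 42 = 300152/1935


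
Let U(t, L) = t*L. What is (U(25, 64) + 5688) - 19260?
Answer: -11972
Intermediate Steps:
U(t, L) = L*t
(U(25, 64) + 5688) - 19260 = (64*25 + 5688) - 19260 = (1600 + 5688) - 19260 = 7288 - 19260 = -11972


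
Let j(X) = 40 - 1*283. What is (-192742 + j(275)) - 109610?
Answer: -302595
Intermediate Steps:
j(X) = -243 (j(X) = 40 - 283 = -243)
(-192742 + j(275)) - 109610 = (-192742 - 243) - 109610 = -192985 - 109610 = -302595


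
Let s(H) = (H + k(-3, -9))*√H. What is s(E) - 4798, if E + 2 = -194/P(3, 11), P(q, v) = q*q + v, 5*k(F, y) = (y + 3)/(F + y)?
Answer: -4798 - 87*I*√130/25 ≈ -4798.0 - 39.678*I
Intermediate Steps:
k(F, y) = (3 + y)/(5*(F + y)) (k(F, y) = ((y + 3)/(F + y))/5 = ((3 + y)/(F + y))/5 = (3 + y)/(5*(F + y)))
P(q, v) = v + q² (P(q, v) = q² + v = v + q²)
E = -117/10 (E = -2 - 194/(11 + 3²) = -2 - 194/(11 + 9) = -2 - 194/20 = -2 - 194*1/20 = -2 - 97/10 = -117/10 ≈ -11.700)
s(H) = √H*(⅒ + H) (s(H) = (H + (3 - 9)/(5*(-3 - 9)))*√H = (H + (⅕)*(-6)/(-12))*√H = (H + (⅕)*(-1/12)*(-6))*√H = (H + ⅒)*√H = (⅒ + H)*√H = √H*(⅒ + H))
s(E) - 4798 = √(-117/10)*(⅒ - 117/10) - 4798 = (3*I*√130/10)*(-58/5) - 4798 = -87*I*√130/25 - 4798 = -4798 - 87*I*√130/25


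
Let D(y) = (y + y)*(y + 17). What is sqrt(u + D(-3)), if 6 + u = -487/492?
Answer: I*sqrt(5506341)/246 ≈ 9.5389*I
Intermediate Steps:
D(y) = 2*y*(17 + y) (D(y) = (2*y)*(17 + y) = 2*y*(17 + y))
u = -3439/492 (u = -6 - 487/492 = -3439/492 ≈ -6.9898)
sqrt(u + D(-3)) = sqrt(-3439/492 + 2*(-3)*(17 - 3)) = sqrt(-3439/492 + 2*(-3)*14) = sqrt(-3439/492 - 84) = sqrt(-44767/492) = I*sqrt(5506341)/246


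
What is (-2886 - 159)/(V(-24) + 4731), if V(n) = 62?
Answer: -3045/4793 ≈ -0.63530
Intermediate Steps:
(-2886 - 159)/(V(-24) + 4731) = (-2886 - 159)/(62 + 4731) = -3045/4793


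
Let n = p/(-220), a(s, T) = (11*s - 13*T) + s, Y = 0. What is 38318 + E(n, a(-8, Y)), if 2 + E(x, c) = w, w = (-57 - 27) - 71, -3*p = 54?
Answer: 38161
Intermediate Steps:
p = -18 (p = -⅓*54 = -18)
a(s, T) = -13*T + 12*s (a(s, T) = (-13*T + 11*s) + s = -13*T + 12*s)
n = 9/110 (n = -18/(-220) = -18*(-1/220) = 9/110 ≈ 0.081818)
w = -155 (w = -84 - 71 = -155)
E(x, c) = -157 (E(x, c) = -2 - 155 = -157)
38318 + E(n, a(-8, Y)) = 38318 - 157 = 38161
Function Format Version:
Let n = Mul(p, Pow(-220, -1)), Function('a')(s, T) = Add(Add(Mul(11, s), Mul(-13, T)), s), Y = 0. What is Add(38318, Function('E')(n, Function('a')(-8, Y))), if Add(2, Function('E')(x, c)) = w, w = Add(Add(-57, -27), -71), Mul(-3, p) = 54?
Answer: 38161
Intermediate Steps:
p = -18 (p = Mul(Rational(-1, 3), 54) = -18)
Function('a')(s, T) = Add(Mul(-13, T), Mul(12, s)) (Function('a')(s, T) = Add(Add(Mul(-13, T), Mul(11, s)), s) = Add(Mul(-13, T), Mul(12, s)))
n = Rational(9, 110) (n = Mul(-18, Pow(-220, -1)) = Mul(-18, Rational(-1, 220)) = Rational(9, 110) ≈ 0.081818)
w = -155 (w = Add(-84, -71) = -155)
Function('E')(x, c) = -157 (Function('E')(x, c) = Add(-2, -155) = -157)
Add(38318, Function('E')(n, Function('a')(-8, Y))) = Add(38318, -157) = 38161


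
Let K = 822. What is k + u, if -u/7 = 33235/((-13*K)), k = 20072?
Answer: 214722037/10686 ≈ 20094.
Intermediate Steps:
u = 232645/10686 (u = -232645/((-13*822)) = -232645/(-10686) = -232645*(-1)/10686 = -7*(-33235/10686) = 232645/10686 ≈ 21.771)
k + u = 20072 + 232645/10686 = 214722037/10686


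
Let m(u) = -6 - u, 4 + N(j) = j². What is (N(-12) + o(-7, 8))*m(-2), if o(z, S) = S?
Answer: -592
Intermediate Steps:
N(j) = -4 + j²
(N(-12) + o(-7, 8))*m(-2) = ((-4 + (-12)²) + 8)*(-6 - 1*(-2)) = ((-4 + 144) + 8)*(-6 + 2) = (140 + 8)*(-4) = 148*(-4) = -592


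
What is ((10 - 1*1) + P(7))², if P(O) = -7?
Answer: 4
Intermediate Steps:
((10 - 1*1) + P(7))² = ((10 - 1*1) - 7)² = ((10 - 1) - 7)² = (9 - 7)² = 2² = 4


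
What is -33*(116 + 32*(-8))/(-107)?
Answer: -4620/107 ≈ -43.178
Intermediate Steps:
-33*(116 + 32*(-8))/(-107) = -33*(116 - 256)*(-1)/107 = -(-4620)*(-1)/107 = -33*140/107 = -4620/107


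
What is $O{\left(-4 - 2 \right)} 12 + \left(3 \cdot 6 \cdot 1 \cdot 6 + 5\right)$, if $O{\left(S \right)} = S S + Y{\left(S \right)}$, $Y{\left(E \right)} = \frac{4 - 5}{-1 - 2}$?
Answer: $549$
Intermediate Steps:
$Y{\left(E \right)} = \frac{1}{3}$ ($Y{\left(E \right)} = - \frac{1}{-3} = \left(-1\right) \left(- \frac{1}{3}\right) = \frac{1}{3}$)
$O{\left(S \right)} = \frac{1}{3} + S^{2}$ ($O{\left(S \right)} = S S + \frac{1}{3} = S^{2} + \frac{1}{3} = \frac{1}{3} + S^{2}$)
$O{\left(-4 - 2 \right)} 12 + \left(3 \cdot 6 \cdot 1 \cdot 6 + 5\right) = \left(\frac{1}{3} + \left(-4 - 2\right)^{2}\right) 12 + \left(3 \cdot 6 \cdot 1 \cdot 6 + 5\right) = \left(\frac{1}{3} + \left(-6\right)^{2}\right) 12 + \left(18 \cdot 1 \cdot 6 + 5\right) = \left(\frac{1}{3} + 36\right) 12 + \left(18 \cdot 6 + 5\right) = \frac{109}{3} \cdot 12 + \left(108 + 5\right) = 436 + 113 = 549$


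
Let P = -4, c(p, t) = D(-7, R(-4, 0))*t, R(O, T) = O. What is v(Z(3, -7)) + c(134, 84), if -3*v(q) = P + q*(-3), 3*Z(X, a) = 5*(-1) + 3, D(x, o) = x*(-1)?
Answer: 1766/3 ≈ 588.67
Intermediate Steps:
D(x, o) = -x
c(p, t) = 7*t (c(p, t) = (-1*(-7))*t = 7*t)
Z(X, a) = -⅔ (Z(X, a) = (5*(-1) + 3)/3 = (-5 + 3)/3 = (⅓)*(-2) = -⅔)
v(q) = 4/3 + q (v(q) = -(-4 + q*(-3))/3 = -(-4 - 3*q)/3 = 4/3 + q)
v(Z(3, -7)) + c(134, 84) = (4/3 - ⅔) + 7*84 = ⅔ + 588 = 1766/3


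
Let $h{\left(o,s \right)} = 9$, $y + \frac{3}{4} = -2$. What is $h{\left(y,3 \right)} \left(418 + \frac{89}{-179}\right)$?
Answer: $\frac{672597}{179} \approx 3757.5$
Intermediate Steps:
$y = - \frac{11}{4}$ ($y = - \frac{3}{4} - 2 = - \frac{11}{4} \approx -2.75$)
$h{\left(y,3 \right)} \left(418 + \frac{89}{-179}\right) = 9 \left(418 + \frac{89}{-179}\right) = 9 \left(418 + 89 \left(- \frac{1}{179}\right)\right) = 9 \left(418 - \frac{89}{179}\right) = 9 \cdot \frac{74733}{179} = \frac{672597}{179}$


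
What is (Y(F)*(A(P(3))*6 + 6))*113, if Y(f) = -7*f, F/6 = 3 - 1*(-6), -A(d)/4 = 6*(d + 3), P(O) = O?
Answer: 36648612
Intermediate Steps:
A(d) = -72 - 24*d (A(d) = -24*(d + 3) = -24*(3 + d) = -4*(18 + 6*d) = -72 - 24*d)
F = 54 (F = 6*(3 - 1*(-6)) = 6*(3 + 6) = 6*9 = 54)
(Y(F)*(A(P(3))*6 + 6))*113 = ((-7*54)*((-72 - 24*3)*6 + 6))*113 = -378*((-72 - 72)*6 + 6)*113 = -378*(-144*6 + 6)*113 = -378*(-864 + 6)*113 = -378*(-858)*113 = 324324*113 = 36648612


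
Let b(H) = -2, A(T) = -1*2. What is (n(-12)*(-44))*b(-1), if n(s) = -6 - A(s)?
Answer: -352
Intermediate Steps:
A(T) = -2
n(s) = -4 (n(s) = -6 - 1*(-2) = -6 + 2 = -4)
(n(-12)*(-44))*b(-1) = -4*(-44)*(-2) = 176*(-2) = -352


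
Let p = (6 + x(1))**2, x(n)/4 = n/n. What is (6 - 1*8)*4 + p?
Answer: 92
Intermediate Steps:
x(n) = 4 (x(n) = 4*(n/n) = 4*1 = 4)
p = 100 (p = (6 + 4)**2 = 10**2 = 100)
(6 - 1*8)*4 + p = (6 - 1*8)*4 + 100 = (6 - 8)*4 + 100 = -2*4 + 100 = -8 + 100 = 92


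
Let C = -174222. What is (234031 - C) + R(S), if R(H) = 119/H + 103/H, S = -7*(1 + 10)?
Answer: 31435259/77 ≈ 4.0825e+5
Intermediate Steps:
S = -77 (S = -7*11 = -77)
R(H) = 222/H
(234031 - C) + R(S) = (234031 - 1*(-174222)) + 222/(-77) = (234031 + 174222) + 222*(-1/77) = 408253 - 222/77 = 31435259/77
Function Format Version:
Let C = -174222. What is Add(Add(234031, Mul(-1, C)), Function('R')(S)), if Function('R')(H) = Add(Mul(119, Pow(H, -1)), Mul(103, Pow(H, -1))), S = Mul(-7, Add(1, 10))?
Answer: Rational(31435259, 77) ≈ 4.0825e+5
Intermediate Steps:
S = -77 (S = Mul(-7, 11) = -77)
Function('R')(H) = Mul(222, Pow(H, -1))
Add(Add(234031, Mul(-1, C)), Function('R')(S)) = Add(Add(234031, Mul(-1, -174222)), Mul(222, Pow(-77, -1))) = Add(Add(234031, 174222), Mul(222, Rational(-1, 77))) = Add(408253, Rational(-222, 77)) = Rational(31435259, 77)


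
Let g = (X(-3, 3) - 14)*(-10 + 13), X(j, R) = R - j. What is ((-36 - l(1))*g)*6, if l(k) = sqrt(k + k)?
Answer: 5184 + 144*sqrt(2) ≈ 5387.6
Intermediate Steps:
l(k) = sqrt(2)*sqrt(k) (l(k) = sqrt(2*k) = sqrt(2)*sqrt(k))
g = -24 (g = ((3 - 1*(-3)) - 14)*(-10 + 13) = ((3 + 3) - 14)*3 = (6 - 14)*3 = -8*3 = -24)
((-36 - l(1))*g)*6 = ((-36 - sqrt(2)*sqrt(1))*(-24))*6 = ((-36 - sqrt(2))*(-24))*6 = (864 + 24*sqrt(2))*6 = 5184 + 144*sqrt(2)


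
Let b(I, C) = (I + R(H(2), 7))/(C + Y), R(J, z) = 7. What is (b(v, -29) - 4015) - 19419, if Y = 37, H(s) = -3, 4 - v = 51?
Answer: -23439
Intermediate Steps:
v = -47 (v = 4 - 1*51 = 4 - 51 = -47)
b(I, C) = (7 + I)/(37 + C) (b(I, C) = (I + 7)/(C + 37) = (7 + I)/(37 + C))
(b(v, -29) - 4015) - 19419 = ((7 - 47)/(37 - 29) - 4015) - 19419 = (-40/8 - 4015) - 19419 = ((⅛)*(-40) - 4015) - 19419 = (-5 - 4015) - 19419 = -4020 - 19419 = -23439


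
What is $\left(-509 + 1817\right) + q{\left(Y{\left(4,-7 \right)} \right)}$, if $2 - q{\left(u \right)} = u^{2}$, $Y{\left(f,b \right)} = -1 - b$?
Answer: $1274$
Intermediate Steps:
$q{\left(u \right)} = 2 - u^{2}$
$\left(-509 + 1817\right) + q{\left(Y{\left(4,-7 \right)} \right)} = \left(-509 + 1817\right) + \left(2 - \left(-1 - -7\right)^{2}\right) = 1308 + \left(2 - \left(-1 + 7\right)^{2}\right) = 1308 + \left(2 - 6^{2}\right) = 1308 + \left(2 - 36\right) = 1308 - 34 = 1274$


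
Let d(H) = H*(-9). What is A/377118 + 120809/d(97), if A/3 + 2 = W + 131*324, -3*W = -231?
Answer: -5049765689/36580446 ≈ -138.05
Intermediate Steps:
W = 77 (W = -⅓*(-231) = 77)
A = 127557 (A = -6 + 3*(77 + 131*324) = -6 + 3*(77 + 42444) = -6 + 3*42521 = -6 + 127563 = 127557)
d(H) = -9*H
A/377118 + 120809/d(97) = 127557/377118 + 120809/((-9*97)) = 127557*(1/377118) + 120809/(-873) = 14173/41902 + 120809*(-1/873) = 14173/41902 - 120809/873 = -5049765689/36580446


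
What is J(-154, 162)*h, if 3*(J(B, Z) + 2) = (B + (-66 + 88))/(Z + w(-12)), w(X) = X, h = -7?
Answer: 1204/75 ≈ 16.053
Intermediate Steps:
J(B, Z) = -2 + (22 + B)/(3*(-12 + Z)) (J(B, Z) = -2 + ((B + (-66 + 88))/(Z - 12))/3 = -2 + ((B + 22)/(-12 + Z))/3 = -2 + ((22 + B)/(-12 + Z))/3 = -2 + (22 + B)/(3*(-12 + Z)))
J(-154, 162)*h = ((94 - 154 - 6*162)/(3*(-12 + 162)))*(-7) = ((1/3)*(94 - 154 - 972)/150)*(-7) = ((1/3)*(1/150)*(-1032))*(-7) = -172/75*(-7) = 1204/75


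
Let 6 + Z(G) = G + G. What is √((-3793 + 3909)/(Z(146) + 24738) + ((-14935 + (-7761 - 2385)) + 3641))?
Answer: 3*I*√5827142989/1564 ≈ 146.42*I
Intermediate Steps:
Z(G) = -6 + 2*G (Z(G) = -6 + (G + G) = -6 + 2*G)
√((-3793 + 3909)/(Z(146) + 24738) + ((-14935 + (-7761 - 2385)) + 3641)) = √((-3793 + 3909)/((-6 + 2*146) + 24738) + ((-14935 + (-7761 - 2385)) + 3641)) = √(116/((-6 + 292) + 24738) + ((-14935 - 10146) + 3641)) = √(116/(286 + 24738) + (-25081 + 3641)) = √(116/25024 - 21440) = √(116*(1/25024) - 21440) = √(29/6256 - 21440) = √(-134128611/6256) = 3*I*√5827142989/1564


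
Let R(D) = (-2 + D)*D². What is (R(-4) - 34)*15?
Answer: -1950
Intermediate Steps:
R(D) = D²*(-2 + D)
(R(-4) - 34)*15 = ((-4)²*(-2 - 4) - 34)*15 = (16*(-6) - 34)*15 = (-96 - 34)*15 = -130*15 = -1950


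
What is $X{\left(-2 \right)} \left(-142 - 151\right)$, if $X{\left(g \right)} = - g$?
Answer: $-586$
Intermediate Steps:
$X{\left(-2 \right)} \left(-142 - 151\right) = \left(-1\right) \left(-2\right) \left(-142 - 151\right) = 2 \left(-293\right) = -586$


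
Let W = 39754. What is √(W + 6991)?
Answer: √46745 ≈ 216.21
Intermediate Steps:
√(W + 6991) = √(39754 + 6991) = √46745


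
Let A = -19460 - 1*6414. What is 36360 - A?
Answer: 62234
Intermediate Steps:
A = -25874 (A = -19460 - 6414 = -25874)
36360 - A = 36360 - 1*(-25874) = 36360 + 25874 = 62234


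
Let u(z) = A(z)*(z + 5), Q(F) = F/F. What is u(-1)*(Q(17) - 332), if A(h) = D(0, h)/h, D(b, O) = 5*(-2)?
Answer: -13240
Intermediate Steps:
D(b, O) = -10
Q(F) = 1
A(h) = -10/h
u(z) = -10*(5 + z)/z (u(z) = (-10/z)*(z + 5) = (-10/z)*(5 + z) = -10*(5 + z)/z)
u(-1)*(Q(17) - 332) = (-10 - 50/(-1))*(1 - 332) = (-10 - 50*(-1))*(-331) = (-10 + 50)*(-331) = 40*(-331) = -13240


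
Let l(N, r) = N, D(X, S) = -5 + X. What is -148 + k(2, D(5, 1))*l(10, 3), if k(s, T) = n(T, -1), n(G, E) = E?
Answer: -158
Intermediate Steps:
k(s, T) = -1
-148 + k(2, D(5, 1))*l(10, 3) = -148 - 1*10 = -148 - 10 = -158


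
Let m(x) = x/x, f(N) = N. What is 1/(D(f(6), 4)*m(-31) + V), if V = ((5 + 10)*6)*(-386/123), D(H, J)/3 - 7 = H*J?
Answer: -41/7767 ≈ -0.0052787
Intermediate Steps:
D(H, J) = 21 + 3*H*J (D(H, J) = 21 + 3*(H*J) = 21 + 3*H*J)
m(x) = 1
V = -11580/41 (V = (15*6)*(-386*1/123) = 90*(-386/123) = -11580/41 ≈ -282.44)
1/(D(f(6), 4)*m(-31) + V) = 1/((21 + 3*6*4)*1 - 11580/41) = 1/((21 + 72)*1 - 11580/41) = 1/(93*1 - 11580/41) = 1/(93 - 11580/41) = 1/(-7767/41) = -41/7767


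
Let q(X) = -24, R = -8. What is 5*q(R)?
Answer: -120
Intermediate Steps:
5*q(R) = 5*(-24) = -120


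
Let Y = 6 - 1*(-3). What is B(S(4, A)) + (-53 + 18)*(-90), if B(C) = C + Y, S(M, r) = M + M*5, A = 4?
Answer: 3183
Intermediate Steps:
S(M, r) = 6*M (S(M, r) = M + 5*M = 6*M)
Y = 9 (Y = 6 + 3 = 9)
B(C) = 9 + C (B(C) = C + 9 = 9 + C)
B(S(4, A)) + (-53 + 18)*(-90) = (9 + 6*4) + (-53 + 18)*(-90) = (9 + 24) - 35*(-90) = 33 + 3150 = 3183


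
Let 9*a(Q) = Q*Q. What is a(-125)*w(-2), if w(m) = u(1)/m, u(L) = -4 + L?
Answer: 15625/6 ≈ 2604.2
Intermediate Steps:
a(Q) = Q²/9 (a(Q) = (Q*Q)/9 = Q²/9)
w(m) = -3/m (w(m) = (-4 + 1)/m = -3/m)
a(-125)*w(-2) = ((⅑)*(-125)²)*(-3/(-2)) = ((⅑)*15625)*(-3*(-½)) = (15625/9)*(3/2) = 15625/6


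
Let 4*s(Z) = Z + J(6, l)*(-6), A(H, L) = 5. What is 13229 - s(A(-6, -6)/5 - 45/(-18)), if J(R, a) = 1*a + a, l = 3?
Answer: 105897/8 ≈ 13237.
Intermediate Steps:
J(R, a) = 2*a (J(R, a) = a + a = 2*a)
s(Z) = -9 + Z/4 (s(Z) = (Z + (2*3)*(-6))/4 = (Z + 6*(-6))/4 = (Z - 36)/4 = (-36 + Z)/4 = -9 + Z/4)
13229 - s(A(-6, -6)/5 - 45/(-18)) = 13229 - (-9 + (5/5 - 45/(-18))/4) = 13229 - (-9 + (5*(⅕) - 45*(-1/18))/4) = 13229 - (-9 + (1 + 5/2)/4) = 13229 - (-9 + (¼)*(7/2)) = 13229 - (-9 + 7/8) = 13229 - 1*(-65/8) = 13229 + 65/8 = 105897/8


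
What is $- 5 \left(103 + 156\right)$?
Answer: $-1295$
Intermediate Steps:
$- 5 \left(103 + 156\right) = \left(-5\right) 259 = -1295$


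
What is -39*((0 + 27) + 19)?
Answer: -1794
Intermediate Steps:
-39*((0 + 27) + 19) = -39*(27 + 19) = -39*46 = -1794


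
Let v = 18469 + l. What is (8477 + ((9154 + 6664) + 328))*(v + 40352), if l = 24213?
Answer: 2044546182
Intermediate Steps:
v = 42682 (v = 18469 + 24213 = 42682)
(8477 + ((9154 + 6664) + 328))*(v + 40352) = (8477 + ((9154 + 6664) + 328))*(42682 + 40352) = (8477 + (15818 + 328))*83034 = (8477 + 16146)*83034 = 24623*83034 = 2044546182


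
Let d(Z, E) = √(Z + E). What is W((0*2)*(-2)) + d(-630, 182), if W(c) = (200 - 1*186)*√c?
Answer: 8*I*√7 ≈ 21.166*I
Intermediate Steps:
d(Z, E) = √(E + Z)
W(c) = 14*√c (W(c) = (200 - 186)*√c = 14*√c)
W((0*2)*(-2)) + d(-630, 182) = 14*√((0*2)*(-2)) + √(182 - 630) = 14*√(0*(-2)) + √(-448) = 14*√0 + 8*I*√7 = 14*0 + 8*I*√7 = 0 + 8*I*√7 = 8*I*√7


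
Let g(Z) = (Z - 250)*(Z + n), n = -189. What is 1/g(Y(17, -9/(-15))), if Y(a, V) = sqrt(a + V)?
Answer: 590845/27885426502 + 2195*sqrt(110)/27885426502 ≈ 2.2014e-5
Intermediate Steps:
Y(a, V) = sqrt(V + a)
g(Z) = (-250 + Z)*(-189 + Z) (g(Z) = (Z - 250)*(Z - 189) = (-250 + Z)*(-189 + Z))
1/g(Y(17, -9/(-15))) = 1/(47250 + (sqrt(-9/(-15) + 17))**2 - 439*sqrt(-9/(-15) + 17)) = 1/(47250 + (sqrt(-9*(-1/15) + 17))**2 - 439*sqrt(-9*(-1/15) + 17)) = 1/(47250 + (sqrt(3/5 + 17))**2 - 439*sqrt(3/5 + 17)) = 1/(47250 + (sqrt(88/5))**2 - 878*sqrt(110)/5) = 1/(47250 + (2*sqrt(110)/5)**2 - 878*sqrt(110)/5) = 1/(47250 + 88/5 - 878*sqrt(110)/5) = 1/(236338/5 - 878*sqrt(110)/5)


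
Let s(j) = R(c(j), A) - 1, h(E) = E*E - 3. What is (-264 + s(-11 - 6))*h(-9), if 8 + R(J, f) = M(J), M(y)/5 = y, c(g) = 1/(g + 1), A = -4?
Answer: -170547/8 ≈ -21318.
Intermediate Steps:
c(g) = 1/(1 + g)
M(y) = 5*y
h(E) = -3 + E² (h(E) = E² - 3 = -3 + E²)
R(J, f) = -8 + 5*J
s(j) = -9 + 5/(1 + j) (s(j) = (-8 + 5/(1 + j)) - 1 = -9 + 5/(1 + j))
(-264 + s(-11 - 6))*h(-9) = (-264 + (-4 - 9*(-11 - 6))/(1 + (-11 - 6)))*(-3 + (-9)²) = (-264 + (-4 - 9*(-17))/(1 - 17))*(-3 + 81) = (-264 + (-4 + 153)/(-16))*78 = (-264 - 1/16*149)*78 = (-264 - 149/16)*78 = -4373/16*78 = -170547/8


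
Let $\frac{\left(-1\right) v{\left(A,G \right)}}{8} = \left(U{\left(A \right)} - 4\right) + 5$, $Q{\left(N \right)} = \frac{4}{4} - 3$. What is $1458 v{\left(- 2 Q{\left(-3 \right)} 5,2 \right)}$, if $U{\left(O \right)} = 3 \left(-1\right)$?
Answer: $23328$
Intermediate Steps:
$U{\left(O \right)} = -3$
$Q{\left(N \right)} = -2$ ($Q{\left(N \right)} = 4 \cdot \frac{1}{4} - 3 = 1 - 3 = -2$)
$v{\left(A,G \right)} = 16$ ($v{\left(A,G \right)} = - 8 \left(\left(-3 - 4\right) + 5\right) = - 8 \left(-7 + 5\right) = \left(-8\right) \left(-2\right) = 16$)
$1458 v{\left(- 2 Q{\left(-3 \right)} 5,2 \right)} = 1458 \cdot 16 = 23328$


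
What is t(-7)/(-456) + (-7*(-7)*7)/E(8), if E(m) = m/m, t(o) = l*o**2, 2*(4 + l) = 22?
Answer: 156065/456 ≈ 342.25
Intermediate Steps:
l = 7 (l = -4 + (1/2)*22 = -4 + 11 = 7)
t(o) = 7*o**2
E(m) = 1
t(-7)/(-456) + (-7*(-7)*7)/E(8) = (7*(-7)**2)/(-456) + (-7*(-7)*7)/1 = (7*49)*(-1/456) + (49*7)*1 = 343*(-1/456) + 343*1 = -343/456 + 343 = 156065/456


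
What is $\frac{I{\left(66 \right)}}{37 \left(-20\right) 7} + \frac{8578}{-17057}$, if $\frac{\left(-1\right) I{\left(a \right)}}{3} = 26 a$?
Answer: $\frac{7921}{16135} \approx 0.49092$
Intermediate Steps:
$I{\left(a \right)} = - 78 a$ ($I{\left(a \right)} = - 3 \cdot 26 a = - 78 a$)
$\frac{I{\left(66 \right)}}{37 \left(-20\right) 7} + \frac{8578}{-17057} = \frac{\left(-78\right) 66}{37 \left(-20\right) 7} + \frac{8578}{-17057} = - \frac{5148}{\left(-740\right) 7} + 8578 \left(- \frac{1}{17057}\right) = - \frac{5148}{-5180} - \frac{8578}{17057} = \left(-5148\right) \left(- \frac{1}{5180}\right) - \frac{8578}{17057} = \frac{1287}{1295} - \frac{8578}{17057} = \frac{7921}{16135}$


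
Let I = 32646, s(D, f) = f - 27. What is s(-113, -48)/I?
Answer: -25/10882 ≈ -0.0022974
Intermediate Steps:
s(D, f) = -27 + f
s(-113, -48)/I = (-27 - 48)/32646 = -75*1/32646 = -25/10882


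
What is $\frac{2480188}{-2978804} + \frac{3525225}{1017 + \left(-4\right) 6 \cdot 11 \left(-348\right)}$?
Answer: $\frac{855881012314}{23058177063} \approx 37.118$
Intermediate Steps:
$\frac{2480188}{-2978804} + \frac{3525225}{1017 + \left(-4\right) 6 \cdot 11 \left(-348\right)} = 2480188 \left(- \frac{1}{2978804}\right) + \frac{3525225}{1017 + \left(-24\right) 11 \left(-348\right)} = - \frac{620047}{744701} + \frac{3525225}{1017 - -91872} = - \frac{620047}{744701} + \frac{3525225}{1017 + 91872} = - \frac{620047}{744701} + \frac{3525225}{92889} = - \frac{620047}{744701} + 3525225 \cdot \frac{1}{92889} = - \frac{620047}{744701} + \frac{1175075}{30963} = \frac{855881012314}{23058177063}$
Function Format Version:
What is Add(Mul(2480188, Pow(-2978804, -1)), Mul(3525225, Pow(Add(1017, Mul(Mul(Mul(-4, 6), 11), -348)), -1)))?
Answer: Rational(855881012314, 23058177063) ≈ 37.118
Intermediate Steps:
Add(Mul(2480188, Pow(-2978804, -1)), Mul(3525225, Pow(Add(1017, Mul(Mul(Mul(-4, 6), 11), -348)), -1))) = Add(Mul(2480188, Rational(-1, 2978804)), Mul(3525225, Pow(Add(1017, Mul(Mul(-24, 11), -348)), -1))) = Add(Rational(-620047, 744701), Mul(3525225, Pow(Add(1017, Mul(-264, -348)), -1))) = Add(Rational(-620047, 744701), Mul(3525225, Pow(Add(1017, 91872), -1))) = Add(Rational(-620047, 744701), Mul(3525225, Pow(92889, -1))) = Add(Rational(-620047, 744701), Mul(3525225, Rational(1, 92889))) = Add(Rational(-620047, 744701), Rational(1175075, 30963)) = Rational(855881012314, 23058177063)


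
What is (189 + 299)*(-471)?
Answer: -229848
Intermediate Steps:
(189 + 299)*(-471) = 488*(-471) = -229848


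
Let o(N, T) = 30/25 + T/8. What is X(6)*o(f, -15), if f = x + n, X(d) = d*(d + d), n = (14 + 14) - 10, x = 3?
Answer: -243/5 ≈ -48.600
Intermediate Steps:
n = 18 (n = 28 - 10 = 18)
X(d) = 2*d² (X(d) = d*(2*d) = 2*d²)
f = 21 (f = 3 + 18 = 21)
o(N, T) = 6/5 + T/8 (o(N, T) = 30*(1/25) + T*(⅛) = 6/5 + T/8)
X(6)*o(f, -15) = (2*6²)*(6/5 + (⅛)*(-15)) = (2*36)*(6/5 - 15/8) = 72*(-27/40) = -243/5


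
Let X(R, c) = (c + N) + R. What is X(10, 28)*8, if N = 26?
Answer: 512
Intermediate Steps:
X(R, c) = 26 + R + c (X(R, c) = (c + 26) + R = (26 + c) + R = 26 + R + c)
X(10, 28)*8 = (26 + 10 + 28)*8 = 64*8 = 512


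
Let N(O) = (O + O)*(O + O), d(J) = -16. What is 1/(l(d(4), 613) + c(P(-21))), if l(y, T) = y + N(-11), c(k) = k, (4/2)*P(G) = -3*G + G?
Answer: 1/489 ≈ 0.0020450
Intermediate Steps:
P(G) = -G (P(G) = (-3*G + G)/2 = (-2*G)/2 = -G)
N(O) = 4*O**2 (N(O) = (2*O)*(2*O) = 4*O**2)
l(y, T) = 484 + y (l(y, T) = y + 4*(-11)**2 = y + 4*121 = y + 484 = 484 + y)
1/(l(d(4), 613) + c(P(-21))) = 1/((484 - 16) - 1*(-21)) = 1/(468 + 21) = 1/489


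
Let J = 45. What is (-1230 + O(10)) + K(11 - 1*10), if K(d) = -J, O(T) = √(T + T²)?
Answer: -1275 + √110 ≈ -1264.5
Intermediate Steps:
K(d) = -45 (K(d) = -1*45 = -45)
(-1230 + O(10)) + K(11 - 1*10) = (-1230 + √(10*(1 + 10))) - 45 = (-1230 + √(10*11)) - 45 = (-1230 + √110) - 45 = -1275 + √110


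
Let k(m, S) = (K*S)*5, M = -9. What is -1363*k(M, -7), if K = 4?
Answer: 190820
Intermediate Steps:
k(m, S) = 20*S (k(m, S) = (4*S)*5 = 20*S)
-1363*k(M, -7) = -27260*(-7) = -1363*(-140) = 190820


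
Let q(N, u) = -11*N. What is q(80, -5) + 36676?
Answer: 35796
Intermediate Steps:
q(80, -5) + 36676 = -11*80 + 36676 = -880 + 36676 = 35796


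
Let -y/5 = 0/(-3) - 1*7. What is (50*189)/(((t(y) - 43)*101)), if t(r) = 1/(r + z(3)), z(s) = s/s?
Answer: -48600/22321 ≈ -2.1773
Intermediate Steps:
z(s) = 1
y = 35 (y = -5*(0/(-3) - 1*7) = -5*(0*(-⅓) - 7) = -5*(0 - 7) = -5*(-7) = 35)
t(r) = 1/(1 + r) (t(r) = 1/(r + 1) = 1/(1 + r))
(50*189)/(((t(y) - 43)*101)) = (50*189)/(((1/(1 + 35) - 43)*101)) = 9450/(((1/36 - 43)*101)) = 9450/((-1547/36*101)) = 9450/(-156247/36) = 9450*(-36/156247) = -48600/22321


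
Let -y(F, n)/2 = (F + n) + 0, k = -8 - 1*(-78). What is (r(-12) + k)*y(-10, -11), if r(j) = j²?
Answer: 8988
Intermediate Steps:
k = 70 (k = -8 + 78 = 70)
y(F, n) = -2*F - 2*n (y(F, n) = -2*((F + n) + 0) = -2*(F + n) = -2*F - 2*n)
(r(-12) + k)*y(-10, -11) = ((-12)² + 70)*(-2*(-10) - 2*(-11)) = (144 + 70)*(20 + 22) = 214*42 = 8988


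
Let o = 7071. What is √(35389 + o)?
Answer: 2*√10615 ≈ 206.06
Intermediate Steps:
√(35389 + o) = √(35389 + 7071) = √42460 = 2*√10615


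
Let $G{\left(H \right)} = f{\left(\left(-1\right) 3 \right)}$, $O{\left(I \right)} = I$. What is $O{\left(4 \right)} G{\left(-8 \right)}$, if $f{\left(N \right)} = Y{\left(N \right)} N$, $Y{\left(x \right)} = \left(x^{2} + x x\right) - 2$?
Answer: $-192$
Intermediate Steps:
$Y{\left(x \right)} = -2 + 2 x^{2}$ ($Y{\left(x \right)} = \left(x^{2} + x^{2}\right) - 2 = 2 x^{2} - 2 = -2 + 2 x^{2}$)
$f{\left(N \right)} = N \left(-2 + 2 N^{2}\right)$ ($f{\left(N \right)} = \left(-2 + 2 N^{2}\right) N = N \left(-2 + 2 N^{2}\right)$)
$G{\left(H \right)} = -48$ ($G{\left(H \right)} = 2 \left(\left(-1\right) 3\right) \left(-1 + \left(\left(-1\right) 3\right)^{2}\right) = 2 \left(-3\right) \left(-1 + \left(-3\right)^{2}\right) = 2 \left(-3\right) \left(-1 + 9\right) = 2 \left(-3\right) 8 = -48$)
$O{\left(4 \right)} G{\left(-8 \right)} = 4 \left(-48\right) = -192$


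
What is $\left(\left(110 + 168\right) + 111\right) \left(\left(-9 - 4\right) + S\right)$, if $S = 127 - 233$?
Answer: $-46291$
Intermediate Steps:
$S = -106$ ($S = 127 - 233 = -106$)
$\left(\left(110 + 168\right) + 111\right) \left(\left(-9 - 4\right) + S\right) = \left(\left(110 + 168\right) + 111\right) \left(\left(-9 - 4\right) - 106\right) = \left(278 + 111\right) \left(\left(-9 - 4\right) - 106\right) = 389 \left(-13 - 106\right) = 389 \left(-119\right) = -46291$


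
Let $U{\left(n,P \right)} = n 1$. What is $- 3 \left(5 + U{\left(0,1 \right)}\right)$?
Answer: $-15$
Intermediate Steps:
$U{\left(n,P \right)} = n$
$- 3 \left(5 + U{\left(0,1 \right)}\right) = - 3 \left(5 + 0\right) = \left(-3\right) 5 = -15$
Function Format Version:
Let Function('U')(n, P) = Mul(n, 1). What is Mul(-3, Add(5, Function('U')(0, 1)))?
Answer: -15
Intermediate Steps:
Function('U')(n, P) = n
Mul(-3, Add(5, Function('U')(0, 1))) = Mul(-3, Add(5, 0)) = Mul(-3, 5) = -15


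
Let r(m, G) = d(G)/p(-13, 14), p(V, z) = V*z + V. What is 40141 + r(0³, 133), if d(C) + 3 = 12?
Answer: 2609162/65 ≈ 40141.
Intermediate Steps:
d(C) = 9 (d(C) = -3 + 12 = 9)
p(V, z) = V + V*z
r(m, G) = -3/65 (r(m, G) = 9/((-13*(1 + 14))) = 9/((-13*15)) = 9/(-195) = 9*(-1/195) = -3/65)
40141 + r(0³, 133) = 40141 - 3/65 = 2609162/65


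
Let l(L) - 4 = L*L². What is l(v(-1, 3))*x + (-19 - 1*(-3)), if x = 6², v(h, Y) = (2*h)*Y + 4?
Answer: -160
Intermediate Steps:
v(h, Y) = 4 + 2*Y*h (v(h, Y) = 2*Y*h + 4 = 4 + 2*Y*h)
l(L) = 4 + L³ (l(L) = 4 + L*L² = 4 + L³)
x = 36
l(v(-1, 3))*x + (-19 - 1*(-3)) = (4 + (4 + 2*3*(-1))³)*36 + (-19 - 1*(-3)) = (4 + (4 - 6)³)*36 + (-19 + 3) = (4 + (-2)³)*36 - 16 = (4 - 8)*36 - 16 = -4*36 - 16 = -144 - 16 = -160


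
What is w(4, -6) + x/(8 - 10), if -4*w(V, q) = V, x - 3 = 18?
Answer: -23/2 ≈ -11.500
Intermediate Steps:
x = 21 (x = 3 + 18 = 21)
w(V, q) = -V/4
w(4, -6) + x/(8 - 10) = -1/4*4 + 21/(8 - 10) = -1 + 21/(-2) = -1 + 21*(-1/2) = -1 - 21/2 = -23/2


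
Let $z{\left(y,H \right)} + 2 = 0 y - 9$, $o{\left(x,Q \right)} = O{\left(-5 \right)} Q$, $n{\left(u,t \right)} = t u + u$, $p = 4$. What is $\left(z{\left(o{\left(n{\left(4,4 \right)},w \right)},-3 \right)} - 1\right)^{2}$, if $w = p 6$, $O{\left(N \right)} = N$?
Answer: $144$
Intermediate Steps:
$w = 24$ ($w = 4 \cdot 6 = 24$)
$n{\left(u,t \right)} = u + t u$
$o{\left(x,Q \right)} = - 5 Q$
$z{\left(y,H \right)} = -11$ ($z{\left(y,H \right)} = -2 - \left(9 + 0 y\right) = -2 + \left(0 - 9\right) = -2 - 9 = -11$)
$\left(z{\left(o{\left(n{\left(4,4 \right)},w \right)},-3 \right)} - 1\right)^{2} = \left(-11 - 1\right)^{2} = \left(-12\right)^{2} = 144$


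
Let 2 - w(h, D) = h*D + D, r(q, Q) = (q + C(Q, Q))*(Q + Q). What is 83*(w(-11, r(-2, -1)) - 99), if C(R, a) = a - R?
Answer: -4731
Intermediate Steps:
r(q, Q) = 2*Q*q (r(q, Q) = (q + (Q - Q))*(Q + Q) = (q + 0)*(2*Q) = q*(2*Q) = 2*Q*q)
w(h, D) = 2 - D - D*h (w(h, D) = 2 - (h*D + D) = 2 - (D*h + D) = 2 - (D + D*h) = 2 + (-D - D*h) = 2 - D - D*h)
83*(w(-11, r(-2, -1)) - 99) = 83*((2 - 2*(-1)*(-2) - 1*2*(-1)*(-2)*(-11)) - 99) = 83*((2 - 1*4 - 1*4*(-11)) - 99) = 83*((2 - 4 + 44) - 99) = 83*(42 - 99) = 83*(-57) = -4731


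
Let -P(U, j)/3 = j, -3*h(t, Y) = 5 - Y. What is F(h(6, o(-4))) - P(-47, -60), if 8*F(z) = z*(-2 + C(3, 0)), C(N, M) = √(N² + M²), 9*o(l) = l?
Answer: -38929/216 ≈ -180.23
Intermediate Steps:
o(l) = l/9
h(t, Y) = -5/3 + Y/3 (h(t, Y) = -(5 - Y)/3 = -5/3 + Y/3)
P(U, j) = -3*j
C(N, M) = √(M² + N²)
F(z) = z/8 (F(z) = (z*(-2 + √(0² + 3²)))/8 = (z*(-2 + √(0 + 9)))/8 = (z*(-2 + √9))/8 = (z*(-2 + 3))/8 = (z*1)/8 = z/8)
F(h(6, o(-4))) - P(-47, -60) = (-5/3 + ((⅑)*(-4))/3)/8 - (-3)*(-60) = (-5/3 + (⅓)*(-4/9))/8 - 1*180 = (-5/3 - 4/27)/8 - 180 = (⅛)*(-49/27) - 180 = -49/216 - 180 = -38929/216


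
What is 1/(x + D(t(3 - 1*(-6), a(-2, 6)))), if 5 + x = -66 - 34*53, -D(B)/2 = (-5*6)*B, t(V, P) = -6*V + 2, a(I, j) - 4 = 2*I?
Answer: -1/4993 ≈ -0.00020028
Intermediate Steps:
a(I, j) = 4 + 2*I
t(V, P) = 2 - 6*V
D(B) = 60*B (D(B) = -2*(-5*6)*B = -(-60)*B = 60*B)
x = -1873 (x = -5 + (-66 - 34*53) = -5 + (-66 - 1802) = -5 - 1868 = -1873)
1/(x + D(t(3 - 1*(-6), a(-2, 6)))) = 1/(-1873 + 60*(2 - 6*(3 - 1*(-6)))) = 1/(-1873 + 60*(2 - 6*(3 + 6))) = 1/(-1873 + 60*(2 - 6*9)) = 1/(-1873 + 60*(2 - 54)) = 1/(-1873 + 60*(-52)) = 1/(-1873 - 3120) = 1/(-4993) = -1/4993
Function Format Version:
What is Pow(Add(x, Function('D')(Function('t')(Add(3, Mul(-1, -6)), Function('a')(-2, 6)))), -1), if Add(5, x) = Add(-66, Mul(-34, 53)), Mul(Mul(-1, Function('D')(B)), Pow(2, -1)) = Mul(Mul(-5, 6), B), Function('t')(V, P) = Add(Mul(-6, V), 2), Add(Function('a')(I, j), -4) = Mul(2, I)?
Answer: Rational(-1, 4993) ≈ -0.00020028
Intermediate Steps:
Function('a')(I, j) = Add(4, Mul(2, I))
Function('t')(V, P) = Add(2, Mul(-6, V))
Function('D')(B) = Mul(60, B) (Function('D')(B) = Mul(-2, Mul(Mul(-5, 6), B)) = Mul(-2, Mul(-30, B)) = Mul(60, B))
x = -1873 (x = Add(-5, Add(-66, Mul(-34, 53))) = Add(-5, Add(-66, -1802)) = Add(-5, -1868) = -1873)
Pow(Add(x, Function('D')(Function('t')(Add(3, Mul(-1, -6)), Function('a')(-2, 6)))), -1) = Pow(Add(-1873, Mul(60, Add(2, Mul(-6, Add(3, Mul(-1, -6)))))), -1) = Pow(Add(-1873, Mul(60, Add(2, Mul(-6, Add(3, 6))))), -1) = Pow(Add(-1873, Mul(60, Add(2, Mul(-6, 9)))), -1) = Pow(Add(-1873, Mul(60, Add(2, -54))), -1) = Pow(Add(-1873, Mul(60, -52)), -1) = Pow(Add(-1873, -3120), -1) = Pow(-4993, -1) = Rational(-1, 4993)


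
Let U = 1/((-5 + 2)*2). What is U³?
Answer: -1/216 ≈ -0.0046296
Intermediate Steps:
U = -⅙ (U = (½)/(-3) = -⅓*½ = -⅙ ≈ -0.16667)
U³ = (-⅙)³ = -1/216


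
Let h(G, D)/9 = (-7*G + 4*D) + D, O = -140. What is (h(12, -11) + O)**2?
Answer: 1934881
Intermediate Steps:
h(G, D) = -63*G + 45*D (h(G, D) = 9*((-7*G + 4*D) + D) = 9*(-7*G + 5*D) = -63*G + 45*D)
(h(12, -11) + O)**2 = ((-63*12 + 45*(-11)) - 140)**2 = ((-756 - 495) - 140)**2 = (-1251 - 140)**2 = (-1391)**2 = 1934881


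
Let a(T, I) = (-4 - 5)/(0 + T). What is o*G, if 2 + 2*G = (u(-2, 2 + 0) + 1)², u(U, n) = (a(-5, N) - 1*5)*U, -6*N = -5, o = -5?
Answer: -1319/10 ≈ -131.90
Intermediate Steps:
N = ⅚ (N = -⅙*(-5) = ⅚ ≈ 0.83333)
a(T, I) = -9/T
u(U, n) = -16*U/5 (u(U, n) = (-9/(-5) - 1*5)*U = (-9*(-⅕) - 5)*U = (9/5 - 5)*U = -16*U/5)
G = 1319/50 (G = -1 + (-16/5*(-2) + 1)²/2 = -1 + (32/5 + 1)²/2 = -1 + (37/5)²/2 = -1 + (½)*(1369/25) = -1 + 1369/50 = 1319/50 ≈ 26.380)
o*G = -5*1319/50 = -1319/10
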